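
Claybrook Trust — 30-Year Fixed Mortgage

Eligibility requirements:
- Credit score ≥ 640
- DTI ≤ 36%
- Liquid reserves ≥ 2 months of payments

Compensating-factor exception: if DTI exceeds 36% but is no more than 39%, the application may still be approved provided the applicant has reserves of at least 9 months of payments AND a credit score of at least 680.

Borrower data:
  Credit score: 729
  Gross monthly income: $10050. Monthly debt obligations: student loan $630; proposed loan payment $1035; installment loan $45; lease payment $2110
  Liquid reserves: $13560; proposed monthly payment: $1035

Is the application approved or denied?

Approved

Credit score 729 ≥ 640 (meets base)
Total debts = (630 + 1,035 + 45 + 2,110) = 3,820. DTI = 3,820/10,050 = 38% > 36% — standard DTI limit exceeded.
Reserves = 13,560/1,035 = 13.1 months ≥ 2
38% falls in the override range (36%–39%), so the compensating-factor test applies.
Override check — reserves: 13.1 mo (ok); score: 729 (ok).
Both override conditions satisfied; DTI exception granted.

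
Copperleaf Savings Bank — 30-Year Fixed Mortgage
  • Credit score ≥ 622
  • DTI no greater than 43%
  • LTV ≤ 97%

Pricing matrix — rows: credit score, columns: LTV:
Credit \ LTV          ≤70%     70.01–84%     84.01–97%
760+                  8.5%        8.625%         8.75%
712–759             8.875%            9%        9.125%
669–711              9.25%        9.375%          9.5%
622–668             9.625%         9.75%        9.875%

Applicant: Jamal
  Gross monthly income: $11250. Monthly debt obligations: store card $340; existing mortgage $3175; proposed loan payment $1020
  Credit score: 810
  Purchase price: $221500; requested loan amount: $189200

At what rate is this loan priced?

Credit score 810 ≥ 622; Total monthly debts = (340 + 3,175 + 1,020) = 4,535. DTI = 4,535/11,250 = 40.3% ≤ 43%
LTV = 189,200/221,500 = 85.4% ≤ 97%
Row: 810 falls in 760+. Column: 85.4% falls in 84.01–97%. Rate = 8.75%.

8.75%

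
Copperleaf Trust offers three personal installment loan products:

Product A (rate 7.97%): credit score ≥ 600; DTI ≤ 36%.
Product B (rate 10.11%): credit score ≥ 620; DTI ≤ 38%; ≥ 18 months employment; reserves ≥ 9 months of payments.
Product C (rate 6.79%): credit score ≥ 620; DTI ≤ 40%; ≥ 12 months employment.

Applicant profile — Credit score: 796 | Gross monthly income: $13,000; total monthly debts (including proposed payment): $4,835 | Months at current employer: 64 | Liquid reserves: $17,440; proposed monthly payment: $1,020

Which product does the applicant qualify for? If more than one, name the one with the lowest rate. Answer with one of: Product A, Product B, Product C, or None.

Product C

DTI = 4,835/13,000 = 37.2%.
Reserves = 17,440/1,020 = 17.1 months.
Product A: score 796 ≥ 600; DTI 37.2% > 36% → does not qualify.
Product B: score 796 ≥ 620; DTI 37.2% ≤ 38%; employment 64 ≥ 18 mo; reserves 17.1 ≥ 9 mo → qualifies.
Product C: score 796 ≥ 620; DTI 37.2% ≤ 40%; employment 64 ≥ 12 mo → qualifies.
Qualifying: Product B, Product C. Lowest rate is 6.79% → Product C.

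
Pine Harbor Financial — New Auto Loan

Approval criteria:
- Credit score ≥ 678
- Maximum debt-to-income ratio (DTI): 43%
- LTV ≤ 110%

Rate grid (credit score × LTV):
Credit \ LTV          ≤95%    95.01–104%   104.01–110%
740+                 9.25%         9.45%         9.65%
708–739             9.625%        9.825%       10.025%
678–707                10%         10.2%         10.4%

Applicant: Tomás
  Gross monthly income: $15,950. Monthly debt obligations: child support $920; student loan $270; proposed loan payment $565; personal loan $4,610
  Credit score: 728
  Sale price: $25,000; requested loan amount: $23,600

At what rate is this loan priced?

9.625%

Credit score 728 ≥ 678; Total monthly debts = (920 + 270 + 565 + 4,610) = 6,365. DTI: 6,365 ÷ 15,950 = 39.9%, within the 43% cap
Loan-to-value = 23,600/25,000 = 94.4% — pass (110% max)
Row: 728 falls in 708–739. Column: 94.4% falls in ≤95%. Rate = 9.625%.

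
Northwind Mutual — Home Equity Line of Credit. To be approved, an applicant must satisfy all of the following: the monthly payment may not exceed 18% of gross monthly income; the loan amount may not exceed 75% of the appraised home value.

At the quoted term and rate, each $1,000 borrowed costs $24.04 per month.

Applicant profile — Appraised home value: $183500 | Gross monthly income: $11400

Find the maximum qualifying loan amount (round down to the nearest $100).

Payment cap: 18% × $11,400 = $2,052/month.
At $24.04 per $1,000, that supports 2,052/24.04 × 1,000 ≈ $85,357 → $85,300.
LTV cap: 75% × $183,500 = $137,625 → $137,600.
Binding constraint: payment-to-income.

$85,300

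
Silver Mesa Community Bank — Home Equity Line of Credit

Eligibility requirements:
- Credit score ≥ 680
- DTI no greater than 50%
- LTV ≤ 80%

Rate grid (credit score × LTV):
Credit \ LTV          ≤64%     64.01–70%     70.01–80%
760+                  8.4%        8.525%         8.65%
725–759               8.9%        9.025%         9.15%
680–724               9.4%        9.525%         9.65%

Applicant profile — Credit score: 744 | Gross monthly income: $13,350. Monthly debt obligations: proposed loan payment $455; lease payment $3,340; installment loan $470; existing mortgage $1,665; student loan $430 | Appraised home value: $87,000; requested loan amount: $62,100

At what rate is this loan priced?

Credit score 744 ≥ 680; Total monthly debts = (455 + 3,340 + 470 + 1,665 + 430) = 6,360. DTI: 6,360 ÷ 13,350 = 47.6%, within the 50% cap
LTV: 62,100 ÷ 87,000 = 71.4%, within 80% cap
Score 744 is in the 725–759 band; LTV 71.4% is in the 70.01–80% band → 9.15%.

9.15%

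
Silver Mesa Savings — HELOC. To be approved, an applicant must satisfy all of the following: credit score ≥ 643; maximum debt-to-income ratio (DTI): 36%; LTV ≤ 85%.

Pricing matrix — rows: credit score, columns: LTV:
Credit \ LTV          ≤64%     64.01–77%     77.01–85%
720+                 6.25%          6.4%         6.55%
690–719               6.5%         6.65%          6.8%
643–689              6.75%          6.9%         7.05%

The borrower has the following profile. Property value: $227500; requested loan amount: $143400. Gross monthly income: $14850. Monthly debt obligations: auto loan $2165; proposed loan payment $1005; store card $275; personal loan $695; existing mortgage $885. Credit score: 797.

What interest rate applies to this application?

Credit score 797 ≥ 643; Total monthly debts = (2,165 + 1,005 + 275 + 695 + 885) = 5,025. DTI = 5,025/14,850 = 33.8% ≤ 36%
LTV: 143,400 ÷ 227,500 = 63%, within 85% cap
Score 797 is in the 720+ band; LTV 63% is in the ≤64% band → 6.25%.

6.25%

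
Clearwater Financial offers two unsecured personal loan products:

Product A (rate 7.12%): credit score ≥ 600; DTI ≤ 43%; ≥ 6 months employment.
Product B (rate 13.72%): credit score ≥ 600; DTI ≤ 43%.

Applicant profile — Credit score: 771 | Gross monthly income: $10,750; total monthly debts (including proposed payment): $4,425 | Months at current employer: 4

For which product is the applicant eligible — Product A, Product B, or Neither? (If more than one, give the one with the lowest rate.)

Product B

DTI = 4,425/10,750 = 41.2%.
Product A: score 771 ≥ 600; DTI 41.2% ≤ 43%; employment 4 < 6 mo → does not qualify.
Product B: score 771 ≥ 600; DTI 41.2% ≤ 43% → qualifies.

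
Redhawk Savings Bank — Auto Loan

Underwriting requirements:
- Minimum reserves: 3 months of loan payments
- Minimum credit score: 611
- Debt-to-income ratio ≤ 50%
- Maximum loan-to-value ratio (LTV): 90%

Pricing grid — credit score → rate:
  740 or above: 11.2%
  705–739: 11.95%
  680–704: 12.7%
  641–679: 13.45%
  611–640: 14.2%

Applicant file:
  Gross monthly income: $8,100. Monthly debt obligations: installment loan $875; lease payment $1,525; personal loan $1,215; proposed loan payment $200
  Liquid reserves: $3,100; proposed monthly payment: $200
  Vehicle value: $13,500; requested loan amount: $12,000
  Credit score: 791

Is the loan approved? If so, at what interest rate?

Approved at 11.2%

Credit score 791 ≥ 611 (meets minimum)
Total monthly debts = (875 + 1,525 + 1,215 + 200) = 3,815. DTI = 3,815/8,100 = 47.1% ≤ 50%
Loan-to-value = 12,000/13,500 = 88.9% — pass (90% max)
Reserves: 3,100 ÷ 200 = 15.5 months (meets 3-month minimum)
All requirements met. Score 791 falls in the 740 or above tier → 11.2%.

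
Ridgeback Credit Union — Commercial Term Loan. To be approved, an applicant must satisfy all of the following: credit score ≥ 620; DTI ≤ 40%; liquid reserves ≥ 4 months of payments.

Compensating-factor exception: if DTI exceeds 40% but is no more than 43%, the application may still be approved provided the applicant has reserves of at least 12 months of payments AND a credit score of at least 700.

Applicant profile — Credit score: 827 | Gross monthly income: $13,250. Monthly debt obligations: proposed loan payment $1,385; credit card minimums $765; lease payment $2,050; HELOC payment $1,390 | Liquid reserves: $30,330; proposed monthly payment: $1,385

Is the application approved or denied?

Credit score 827 ≥ 620 (meets base)
Total debts = (1,385 + 765 + 2,050 + 1,390) = 5,590. DTI = 5,590/13,250 = 42.2% > 40% — standard DTI limit exceeded.
Reserves = 30,330/1,385 = 21.9 months ≥ 4
DTI 42.2% is within the 40%–43% exception band; checking compensating factors.
Reserves 21.9 ≥ 12 months; credit score 827 ≥ 700.
Both override conditions satisfied; DTI exception granted.

Approved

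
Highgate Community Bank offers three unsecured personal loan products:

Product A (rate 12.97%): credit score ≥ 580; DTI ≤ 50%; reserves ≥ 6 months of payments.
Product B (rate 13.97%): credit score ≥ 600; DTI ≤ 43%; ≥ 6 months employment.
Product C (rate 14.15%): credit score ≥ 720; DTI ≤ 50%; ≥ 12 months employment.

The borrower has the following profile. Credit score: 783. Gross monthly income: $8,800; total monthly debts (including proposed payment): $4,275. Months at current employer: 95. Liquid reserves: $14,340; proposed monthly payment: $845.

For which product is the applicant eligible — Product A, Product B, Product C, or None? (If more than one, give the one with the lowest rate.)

Product A

DTI = 4,275/8,800 = 48.6%.
Reserves = 14,340/845 = 17.0 months.
Product A: score 783 ≥ 580; DTI 48.6% ≤ 50%; reserves 17.0 ≥ 6 mo → qualifies.
Product B: score 783 ≥ 600; DTI 48.6% > 43%; employment 95 ≥ 6 mo → does not qualify.
Product C: score 783 ≥ 720; DTI 48.6% ≤ 50%; employment 95 ≥ 12 mo → qualifies.
Qualifying: Product A, Product C. Lowest rate is 12.97% → Product A.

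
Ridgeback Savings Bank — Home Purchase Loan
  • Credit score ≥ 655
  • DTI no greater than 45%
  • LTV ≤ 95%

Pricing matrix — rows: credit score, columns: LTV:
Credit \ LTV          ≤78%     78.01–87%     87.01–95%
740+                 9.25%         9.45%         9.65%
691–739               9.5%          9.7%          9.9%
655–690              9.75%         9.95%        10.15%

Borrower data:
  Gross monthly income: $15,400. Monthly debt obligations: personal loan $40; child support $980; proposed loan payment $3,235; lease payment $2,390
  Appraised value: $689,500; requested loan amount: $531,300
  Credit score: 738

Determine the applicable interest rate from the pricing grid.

9.5%

Credit score 738 ≥ 655; Total monthly debts = (40 + 980 + 3,235 + 2,390) = 6,645. DTI: 6,645 ÷ 15,400 = 43.1%, within the 45% cap
LTV: 531,300 ÷ 689,500 = 77.1%, within 95% cap
Row: 738 falls in 691–739. Column: 77.1% falls in ≤78%. Rate = 9.5%.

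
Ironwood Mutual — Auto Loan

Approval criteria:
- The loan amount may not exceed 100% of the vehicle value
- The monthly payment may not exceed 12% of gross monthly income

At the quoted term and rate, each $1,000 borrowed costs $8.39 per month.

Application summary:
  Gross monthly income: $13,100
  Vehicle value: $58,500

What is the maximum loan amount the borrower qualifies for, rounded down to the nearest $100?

$58,500

Payment cap: 12% × $13,100 = $1,572/month.
At $8.39 per $1,000, that supports 1,572/8.39 × 1,000 ≈ $187,365 → $187,300.
LTV cap: 100% × $58,500 = $58,500 → $58,500.
Binding constraint: loan-to-value.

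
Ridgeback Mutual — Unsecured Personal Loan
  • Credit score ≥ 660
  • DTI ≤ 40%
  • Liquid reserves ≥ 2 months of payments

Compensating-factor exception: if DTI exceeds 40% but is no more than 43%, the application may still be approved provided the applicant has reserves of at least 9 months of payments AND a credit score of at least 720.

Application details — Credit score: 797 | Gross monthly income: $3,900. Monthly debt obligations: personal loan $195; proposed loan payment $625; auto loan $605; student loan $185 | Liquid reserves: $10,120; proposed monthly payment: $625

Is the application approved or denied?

Credit score 797 ≥ 660 (meets base)
Total debts = (195 + 625 + 605 + 185) = 1,610. DTI = 1,610/3,900 = 41.3% > 40% — standard DTI limit exceeded.
Reserves: 10,120 ÷ 625 = 16.2 months (meets 2-month minimum)
41.3% falls in the override range (40%–43%), so the compensating-factor test applies.
Override check — reserves: 16.2 mo (ok); score: 797 (ok).
Both compensating conditions met → exception applies.

Approved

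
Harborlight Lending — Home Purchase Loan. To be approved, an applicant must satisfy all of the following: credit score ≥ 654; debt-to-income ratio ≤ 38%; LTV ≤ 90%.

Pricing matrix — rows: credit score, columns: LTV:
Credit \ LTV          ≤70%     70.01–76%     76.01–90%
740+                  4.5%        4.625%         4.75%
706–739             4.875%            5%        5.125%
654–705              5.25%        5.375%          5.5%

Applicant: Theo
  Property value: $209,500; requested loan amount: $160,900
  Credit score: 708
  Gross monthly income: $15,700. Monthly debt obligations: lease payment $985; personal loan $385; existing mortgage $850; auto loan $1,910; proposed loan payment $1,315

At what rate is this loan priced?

Credit score 708 ≥ 654; Total monthly debts = (985 + 385 + 850 + 1,910 + 1,315) = 5,445. DTI = 5,445/15,700 = 34.7% ≤ 38%
LTV = 160,900/209,500 = 76.8% ≤ 90%
Credit 708 → row 706–739; LTV 76.8% → column 76.01–90%. Grid cell → 5.125%.

5.125%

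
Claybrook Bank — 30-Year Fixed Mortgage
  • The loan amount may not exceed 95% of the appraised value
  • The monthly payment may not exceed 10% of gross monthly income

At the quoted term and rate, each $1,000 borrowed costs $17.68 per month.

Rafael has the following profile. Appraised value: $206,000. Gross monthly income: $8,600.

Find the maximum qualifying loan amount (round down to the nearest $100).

$48,600

Payment cap: 10% × $8,600 = $860/month.
At $17.68 per $1,000, that supports 860/17.68 × 1,000 ≈ $48,642 → $48,600.
LTV cap: 95% × $206,000 = $195,700 → $195,700.
Binding constraint: payment-to-income.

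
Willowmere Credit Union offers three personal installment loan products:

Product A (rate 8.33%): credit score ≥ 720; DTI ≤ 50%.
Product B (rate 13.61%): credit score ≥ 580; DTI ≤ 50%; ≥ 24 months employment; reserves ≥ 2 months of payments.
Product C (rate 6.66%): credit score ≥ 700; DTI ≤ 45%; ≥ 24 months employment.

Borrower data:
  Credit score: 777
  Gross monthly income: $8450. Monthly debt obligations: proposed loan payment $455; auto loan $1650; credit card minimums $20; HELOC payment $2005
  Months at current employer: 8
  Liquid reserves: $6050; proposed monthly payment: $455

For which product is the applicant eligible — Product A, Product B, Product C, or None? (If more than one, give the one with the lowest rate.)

Total debts = (455 + 1,650 + 20 + 2,005) = 4,130; DTI = 4,130/8,450 = 48.9%.
Reserves = 6,050/455 = 13.3 months.
Product A: score 777 ≥ 720; DTI 48.9% ≤ 50% → qualifies.
Product B: score 777 ≥ 580; DTI 48.9% ≤ 50%; employment 8 < 24 mo; reserves 13.3 ≥ 2 mo → does not qualify.
Product C: score 777 ≥ 700; DTI 48.9% > 45%; employment 8 < 24 mo → does not qualify.

Product A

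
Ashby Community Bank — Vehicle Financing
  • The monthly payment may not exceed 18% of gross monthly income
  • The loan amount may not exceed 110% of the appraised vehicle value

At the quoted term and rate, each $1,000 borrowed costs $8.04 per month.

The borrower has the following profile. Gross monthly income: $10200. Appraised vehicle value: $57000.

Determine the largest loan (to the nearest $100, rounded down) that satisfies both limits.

Payment cap: 18% × $10,200 = $1,836/month.
At $8.04 per $1,000, that supports 1,836/8.04 × 1,000 ≈ $228,358 → $228,300.
LTV cap: 110% × $57,000 = $62,700 → $62,700.
Binding constraint: loan-to-value.

$62,700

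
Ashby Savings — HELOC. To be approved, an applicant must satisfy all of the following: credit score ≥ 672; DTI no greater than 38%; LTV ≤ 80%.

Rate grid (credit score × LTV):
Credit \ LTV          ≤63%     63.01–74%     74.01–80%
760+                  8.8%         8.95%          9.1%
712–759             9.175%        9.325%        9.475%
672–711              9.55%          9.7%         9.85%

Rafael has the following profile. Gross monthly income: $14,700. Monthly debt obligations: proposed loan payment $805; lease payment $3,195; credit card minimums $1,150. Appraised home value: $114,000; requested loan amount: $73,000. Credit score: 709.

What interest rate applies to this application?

Credit score 709 ≥ 672; Total monthly debts = (805 + 3,195 + 1,150) = 5,150. DTI = 5,150/14,700 = 35% ≤ 38%
LTV: 73,000 ÷ 114,000 = 64%, within 80% cap
Row: 709 falls in 672–711. Column: 64% falls in 63.01–74%. Rate = 9.7%.

9.7%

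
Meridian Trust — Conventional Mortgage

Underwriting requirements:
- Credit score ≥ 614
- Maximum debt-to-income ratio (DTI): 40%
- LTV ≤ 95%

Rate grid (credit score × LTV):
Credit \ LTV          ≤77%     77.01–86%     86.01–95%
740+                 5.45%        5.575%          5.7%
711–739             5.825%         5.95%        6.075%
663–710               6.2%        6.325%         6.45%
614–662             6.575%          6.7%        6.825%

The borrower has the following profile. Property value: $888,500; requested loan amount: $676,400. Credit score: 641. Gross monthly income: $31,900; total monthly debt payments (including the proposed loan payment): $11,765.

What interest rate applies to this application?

6.575%

Credit score 641 ≥ 614; DTI: 11,765 ÷ 31,900 = 36.9%, within the 40% cap
LTV: 676,400 ÷ 888,500 = 76.1%, within 95% cap
Score 641 is in the 614–662 band; LTV 76.1% is in the ≤77% band → 6.575%.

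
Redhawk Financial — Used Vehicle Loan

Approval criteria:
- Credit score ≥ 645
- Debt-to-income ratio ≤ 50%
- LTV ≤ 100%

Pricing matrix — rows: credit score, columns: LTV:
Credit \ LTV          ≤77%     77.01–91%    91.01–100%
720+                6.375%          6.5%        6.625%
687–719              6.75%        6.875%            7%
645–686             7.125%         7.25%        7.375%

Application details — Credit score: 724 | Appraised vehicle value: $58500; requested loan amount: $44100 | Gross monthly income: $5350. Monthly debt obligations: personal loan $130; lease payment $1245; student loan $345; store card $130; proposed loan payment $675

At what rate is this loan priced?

Credit score 724 ≥ 645; Total monthly debts = (130 + 1,245 + 345 + 130 + 675) = 2,525. DTI = 2,525/5,350 = 47.2% ≤ 50%
Loan-to-value = 44,100/58,500 = 75.4% — pass (100% max)
Score 724 is in the 720+ band; LTV 75.4% is in the ≤77% band → 6.375%.

6.375%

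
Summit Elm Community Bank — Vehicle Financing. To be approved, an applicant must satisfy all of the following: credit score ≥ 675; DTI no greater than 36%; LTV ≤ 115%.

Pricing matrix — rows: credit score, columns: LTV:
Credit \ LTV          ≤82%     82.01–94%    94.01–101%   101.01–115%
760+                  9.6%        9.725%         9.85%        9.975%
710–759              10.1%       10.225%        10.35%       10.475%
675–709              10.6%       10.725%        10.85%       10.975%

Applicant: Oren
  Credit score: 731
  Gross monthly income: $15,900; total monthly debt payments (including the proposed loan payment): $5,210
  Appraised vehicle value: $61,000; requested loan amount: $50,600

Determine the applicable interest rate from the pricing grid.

10.225%

Credit score 731 ≥ 675; Debt-to-income = 5,210/15,900 = 32.8% — meets 36% limit
LTV = 50,600/61,000 = 83% ≤ 115%
Row: 731 falls in 710–759. Column: 83% falls in 82.01–94%. Rate = 10.225%.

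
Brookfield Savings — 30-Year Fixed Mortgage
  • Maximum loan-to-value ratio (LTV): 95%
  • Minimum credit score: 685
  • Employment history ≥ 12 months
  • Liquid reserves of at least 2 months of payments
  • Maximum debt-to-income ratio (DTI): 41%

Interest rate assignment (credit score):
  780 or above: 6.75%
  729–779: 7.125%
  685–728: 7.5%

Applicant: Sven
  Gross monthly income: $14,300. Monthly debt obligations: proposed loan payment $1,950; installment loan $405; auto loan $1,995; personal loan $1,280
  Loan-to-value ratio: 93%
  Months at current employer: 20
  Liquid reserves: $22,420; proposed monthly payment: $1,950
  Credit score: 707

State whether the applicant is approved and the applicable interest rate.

Approved at 7.5%

Credit score 707 ≥ 685 (meets minimum)
Employment 20 ≥ 12 months
Reserves: 22,420 ÷ 1,950 = 11.5 months (meets 2-month minimum)
LTV 93% — within 95%
Total monthly debts = (1,950 + 405 + 1,995 + 1,280) = 5,630. DTI: 5,630 ÷ 14,300 = 39.4%, within the 41% cap
All requirements met. Score 707 falls in the 685–728 tier → 7.5%.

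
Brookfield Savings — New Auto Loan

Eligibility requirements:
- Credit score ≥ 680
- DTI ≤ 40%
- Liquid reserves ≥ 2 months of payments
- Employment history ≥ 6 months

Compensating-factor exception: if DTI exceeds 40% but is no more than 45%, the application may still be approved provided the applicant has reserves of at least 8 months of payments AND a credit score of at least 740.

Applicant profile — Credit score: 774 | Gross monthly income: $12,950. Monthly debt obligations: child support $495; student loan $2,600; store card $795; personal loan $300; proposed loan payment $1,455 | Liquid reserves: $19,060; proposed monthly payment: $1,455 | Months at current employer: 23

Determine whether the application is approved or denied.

Credit score 774 ≥ 680 (meets base)
Total debts = (495 + 2,600 + 795 + 300 + 1,455) = 5,645. DTI = 5,645/12,950 = 43.6% > 40% — standard DTI limit exceeded.
Reserves = 19,060/1,455 = 13.1 months ≥ 2
Employment 23 ≥ 6 months
43.6% falls in the override range (40%–45%), so the compensating-factor test applies.
Reserves 13.1 ≥ 8 months; credit score 774 ≥ 740.
Both compensating conditions met → exception applies.

Approved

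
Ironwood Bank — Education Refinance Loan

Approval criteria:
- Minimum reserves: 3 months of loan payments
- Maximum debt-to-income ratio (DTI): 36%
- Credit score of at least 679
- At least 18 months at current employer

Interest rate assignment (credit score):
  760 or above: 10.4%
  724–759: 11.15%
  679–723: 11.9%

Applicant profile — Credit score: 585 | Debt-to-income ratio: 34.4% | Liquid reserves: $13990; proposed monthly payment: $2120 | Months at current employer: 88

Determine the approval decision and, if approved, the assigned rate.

Denied

Credit score 585 < 679 (below minimum)
Reserves: 13,990 ÷ 2,120 = 6.6 months (meets 3-month minimum)
Debt-to-income 34.4% vs 36% cap — pass
Employment 88 ≥ 18 months
Not all requirements met → denied.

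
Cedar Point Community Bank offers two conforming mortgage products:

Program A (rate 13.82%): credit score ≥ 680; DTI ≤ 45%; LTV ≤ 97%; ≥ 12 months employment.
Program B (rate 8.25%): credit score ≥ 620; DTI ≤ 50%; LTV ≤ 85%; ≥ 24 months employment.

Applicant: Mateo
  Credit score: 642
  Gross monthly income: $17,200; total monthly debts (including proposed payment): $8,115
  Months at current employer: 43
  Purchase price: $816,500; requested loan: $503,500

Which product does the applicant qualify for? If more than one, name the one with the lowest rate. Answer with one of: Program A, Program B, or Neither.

DTI = 8,115/17,200 = 47.2%.
LTV = 503,500/816,500 = 61.7%.
Program A: score 642 < 680; DTI 47.2% > 45%; LTV 61.7% ≤ 97%; employment 43 ≥ 12 mo → does not qualify.
Program B: score 642 ≥ 620; DTI 47.2% ≤ 50%; LTV 61.7% ≤ 85%; employment 43 ≥ 24 mo → qualifies.

Program B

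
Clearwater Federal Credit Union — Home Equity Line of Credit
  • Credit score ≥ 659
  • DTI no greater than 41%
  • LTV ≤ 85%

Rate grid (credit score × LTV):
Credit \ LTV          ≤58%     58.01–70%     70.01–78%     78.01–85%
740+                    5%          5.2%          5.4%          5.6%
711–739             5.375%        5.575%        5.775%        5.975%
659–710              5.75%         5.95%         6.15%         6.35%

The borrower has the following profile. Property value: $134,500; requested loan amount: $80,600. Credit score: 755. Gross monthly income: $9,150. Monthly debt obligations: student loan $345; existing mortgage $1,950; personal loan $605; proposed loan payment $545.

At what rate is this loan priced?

5.2%

Credit score 755 ≥ 659; Total monthly debts = (345 + 1,950 + 605 + 545) = 3,445. DTI = 3,445/9,150 = 37.7% ≤ 41%
Loan-to-value = 80,600/134,500 = 59.9% — pass (85% max)
Credit 755 → row 740+; LTV 59.9% → column 58.01–70%. Grid cell → 5.2%.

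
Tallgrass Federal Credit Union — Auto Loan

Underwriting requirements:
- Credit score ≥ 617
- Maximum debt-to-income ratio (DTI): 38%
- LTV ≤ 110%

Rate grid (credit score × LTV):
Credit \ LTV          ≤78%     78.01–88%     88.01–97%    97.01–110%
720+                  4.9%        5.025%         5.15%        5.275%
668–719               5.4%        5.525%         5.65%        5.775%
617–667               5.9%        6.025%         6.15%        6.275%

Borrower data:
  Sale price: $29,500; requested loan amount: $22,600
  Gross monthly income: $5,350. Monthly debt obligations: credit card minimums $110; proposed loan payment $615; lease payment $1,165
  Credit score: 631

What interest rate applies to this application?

5.9%

Credit score 631 ≥ 617; Total monthly debts = (110 + 615 + 1,165) = 1,890. Debt-to-income = 1,890/5,350 = 35.3% — meets 38% limit
LTV = 22,600/29,500 = 76.6% ≤ 110%
Credit 631 → row 617–667; LTV 76.6% → column ≤78%. Grid cell → 5.9%.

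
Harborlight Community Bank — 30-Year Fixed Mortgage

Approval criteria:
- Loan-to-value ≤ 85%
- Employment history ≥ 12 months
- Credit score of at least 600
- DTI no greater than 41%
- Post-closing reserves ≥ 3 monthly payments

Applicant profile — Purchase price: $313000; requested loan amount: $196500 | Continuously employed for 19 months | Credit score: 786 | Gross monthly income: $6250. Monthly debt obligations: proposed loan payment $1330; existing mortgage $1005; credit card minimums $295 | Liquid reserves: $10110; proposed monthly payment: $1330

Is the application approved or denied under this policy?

LTV: 196,500 ÷ 313,000 = 62.8%, within 85% cap
Employment 19 ≥ 12 months
Credit score 786 ≥ 600 (meets)
Total monthly debts = (1,330 + 1,005 + 295) = 2,630. DTI = 2,630/6,250 = 42.1% > 41%
Liquid reserves cover 10,110/1,330 = 7.6 months — ≥ 3 required
Fails on DTI.

Denied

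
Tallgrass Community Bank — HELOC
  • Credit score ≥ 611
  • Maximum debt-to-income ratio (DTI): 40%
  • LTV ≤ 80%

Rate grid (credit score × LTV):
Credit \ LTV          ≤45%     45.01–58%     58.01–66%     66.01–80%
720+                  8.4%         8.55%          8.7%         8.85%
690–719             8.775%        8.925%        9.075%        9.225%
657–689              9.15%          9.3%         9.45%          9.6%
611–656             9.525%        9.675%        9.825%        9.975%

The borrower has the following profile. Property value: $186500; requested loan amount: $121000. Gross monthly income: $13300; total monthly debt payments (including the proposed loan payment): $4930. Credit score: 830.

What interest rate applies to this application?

Credit score 830 ≥ 611; DTI: 4,930 ÷ 13,300 = 37.1%, within the 40% cap
Loan-to-value = 121,000/186,500 = 64.9% — pass (80% max)
Score 830 is in the 720+ band; LTV 64.9% is in the 58.01–66% band → 8.7%.

8.7%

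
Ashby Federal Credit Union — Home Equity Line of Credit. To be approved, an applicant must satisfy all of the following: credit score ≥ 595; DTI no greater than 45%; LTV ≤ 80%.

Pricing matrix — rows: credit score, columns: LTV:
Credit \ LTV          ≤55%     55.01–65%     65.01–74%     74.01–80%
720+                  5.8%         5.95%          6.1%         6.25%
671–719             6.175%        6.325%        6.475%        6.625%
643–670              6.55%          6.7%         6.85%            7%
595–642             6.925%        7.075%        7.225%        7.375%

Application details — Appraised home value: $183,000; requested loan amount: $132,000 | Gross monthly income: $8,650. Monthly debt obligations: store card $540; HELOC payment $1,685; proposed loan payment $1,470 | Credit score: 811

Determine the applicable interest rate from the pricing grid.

Credit score 811 ≥ 595; Total monthly debts = (540 + 1,685 + 1,470) = 3,695. DTI: 3,695 ÷ 8,650 = 42.7%, within the 45% cap
LTV = 132,000/183,000 = 72.1% ≤ 80%
Row: 811 falls in 720+. Column: 72.1% falls in 65.01–74%. Rate = 6.1%.

6.1%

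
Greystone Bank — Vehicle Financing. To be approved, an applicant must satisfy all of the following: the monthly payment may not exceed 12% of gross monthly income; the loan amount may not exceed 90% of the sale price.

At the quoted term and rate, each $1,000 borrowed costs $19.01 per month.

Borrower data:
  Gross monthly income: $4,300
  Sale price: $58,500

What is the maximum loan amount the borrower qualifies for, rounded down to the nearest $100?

Payment cap: 12% × $4,300 = $516/month.
At $19.01 per $1,000, that supports 516/19.01 × 1,000 ≈ $27,143 → $27,100.
LTV cap: 90% × $58,500 = $52,650 → $52,600.
Binding constraint: payment-to-income.

$27,100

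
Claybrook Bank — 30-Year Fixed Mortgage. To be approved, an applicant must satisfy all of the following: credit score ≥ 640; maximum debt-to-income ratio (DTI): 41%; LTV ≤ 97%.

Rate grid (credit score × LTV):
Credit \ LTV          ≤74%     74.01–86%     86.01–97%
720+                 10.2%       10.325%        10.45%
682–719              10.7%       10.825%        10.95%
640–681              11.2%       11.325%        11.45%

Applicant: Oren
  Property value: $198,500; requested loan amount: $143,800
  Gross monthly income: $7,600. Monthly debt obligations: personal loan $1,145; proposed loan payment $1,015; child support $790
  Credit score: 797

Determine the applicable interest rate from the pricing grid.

Credit score 797 ≥ 640; Total monthly debts = (1,145 + 1,015 + 790) = 2,950. Debt-to-income = 2,950/7,600 = 38.8% — meets 41% limit
LTV: 143,800 ÷ 198,500 = 72.4%, within 97% cap
Row: 797 falls in 720+. Column: 72.4% falls in ≤74%. Rate = 10.2%.

10.2%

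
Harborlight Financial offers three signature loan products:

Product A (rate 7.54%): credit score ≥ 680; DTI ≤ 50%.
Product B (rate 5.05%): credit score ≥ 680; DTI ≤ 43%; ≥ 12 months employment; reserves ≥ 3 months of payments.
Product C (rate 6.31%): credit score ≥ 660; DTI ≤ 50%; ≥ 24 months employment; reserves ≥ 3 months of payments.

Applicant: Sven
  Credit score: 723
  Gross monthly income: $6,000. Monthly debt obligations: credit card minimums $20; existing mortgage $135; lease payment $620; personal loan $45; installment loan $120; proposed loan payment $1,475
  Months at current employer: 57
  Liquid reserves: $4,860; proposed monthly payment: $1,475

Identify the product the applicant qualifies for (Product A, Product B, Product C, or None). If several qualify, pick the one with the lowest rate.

Product B

Total debts = (20 + 135 + 620 + 45 + 120 + 1,475) = 2,415; DTI = 2,415/6,000 = 40.2%.
Reserves = 4,860/1,475 = 3.3 months.
Product A: score 723 ≥ 680; DTI 40.2% ≤ 50% → qualifies.
Product B: score 723 ≥ 680; DTI 40.2% ≤ 43%; employment 57 ≥ 12 mo; reserves 3.3 ≥ 3 mo → qualifies.
Product C: score 723 ≥ 660; DTI 40.2% ≤ 50%; employment 57 ≥ 24 mo; reserves 3.3 ≥ 3 mo → qualifies.
Qualifying: Product A, Product B, Product C. Lowest rate is 5.05% → Product B.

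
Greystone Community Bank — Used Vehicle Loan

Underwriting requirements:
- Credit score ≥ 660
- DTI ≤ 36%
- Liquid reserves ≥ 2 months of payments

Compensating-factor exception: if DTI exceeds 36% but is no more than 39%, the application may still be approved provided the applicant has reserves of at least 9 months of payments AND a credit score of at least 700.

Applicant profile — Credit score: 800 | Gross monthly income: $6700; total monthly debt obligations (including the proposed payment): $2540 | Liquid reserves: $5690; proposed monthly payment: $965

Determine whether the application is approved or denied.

Credit score 800 ≥ 660 (meets base)
DTI: 2,540 ÷ 6,700 = 37.9%, over the 36% base limit.
Reserves = 5,690/965 = 5.9 months ≥ 2
DTI 37.9% is within the 36%–39% exception band; checking compensating factors.
Override check — reserves: 5.9 mo (short of 9); score: 800 (ok).
Compensating-factor requirement not fully met.

Denied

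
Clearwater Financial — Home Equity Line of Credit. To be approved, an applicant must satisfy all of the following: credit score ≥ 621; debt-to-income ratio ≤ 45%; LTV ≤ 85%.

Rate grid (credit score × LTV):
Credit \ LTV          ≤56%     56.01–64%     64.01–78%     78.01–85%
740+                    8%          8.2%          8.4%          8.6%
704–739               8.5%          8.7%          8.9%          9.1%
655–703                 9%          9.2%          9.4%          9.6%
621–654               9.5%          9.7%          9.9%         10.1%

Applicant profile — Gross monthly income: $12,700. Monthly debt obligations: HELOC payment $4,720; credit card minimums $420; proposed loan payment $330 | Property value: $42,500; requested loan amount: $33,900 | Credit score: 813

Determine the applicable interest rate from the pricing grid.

8.6%

Credit score 813 ≥ 621; Total monthly debts = (4,720 + 420 + 330) = 5,470. DTI = 5,470/12,700 = 43.1% ≤ 45%
LTV = 33,900/42,500 = 79.8% ≤ 85%
Credit 813 → row 740+; LTV 79.8% → column 78.01–85%. Grid cell → 8.6%.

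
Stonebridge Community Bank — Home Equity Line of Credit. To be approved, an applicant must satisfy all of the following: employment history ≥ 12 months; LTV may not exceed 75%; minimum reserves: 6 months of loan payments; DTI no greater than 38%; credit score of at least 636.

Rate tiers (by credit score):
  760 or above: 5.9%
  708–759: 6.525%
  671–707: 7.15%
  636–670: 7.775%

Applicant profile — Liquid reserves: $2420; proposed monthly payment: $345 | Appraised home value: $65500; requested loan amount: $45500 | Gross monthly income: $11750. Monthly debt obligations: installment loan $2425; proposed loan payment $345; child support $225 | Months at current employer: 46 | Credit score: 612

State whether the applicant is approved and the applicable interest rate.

Credit score 612 < 636 (below minimum)
Employment 46 ≥ 12 months
Loan-to-value = 45,500/65,500 = 69.5% — pass (75% max)
Liquid reserves cover 2,420/345 = 7.0 months — ≥ 6 required
Total monthly debts = (2,425 + 345 + 225) = 2,995. DTI: 2,995 ÷ 11,750 = 25.5%, within the 38% cap
Not all requirements met → denied.

Denied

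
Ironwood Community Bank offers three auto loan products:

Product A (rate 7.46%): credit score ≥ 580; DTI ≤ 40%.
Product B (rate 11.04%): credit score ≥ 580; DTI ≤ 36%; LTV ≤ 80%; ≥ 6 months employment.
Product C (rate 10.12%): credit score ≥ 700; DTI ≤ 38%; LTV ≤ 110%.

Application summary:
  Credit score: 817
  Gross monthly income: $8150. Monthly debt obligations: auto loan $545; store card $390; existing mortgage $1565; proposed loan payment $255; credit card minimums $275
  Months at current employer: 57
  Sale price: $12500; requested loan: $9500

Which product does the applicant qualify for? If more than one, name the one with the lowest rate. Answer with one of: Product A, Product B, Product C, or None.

Product A

Total debts = (545 + 390 + 1,565 + 255 + 275) = 3,030; DTI = 3,030/8,150 = 37.2%.
LTV = 9,500/12,500 = 76%.
Product A: score 817 ≥ 580; DTI 37.2% ≤ 40% → qualifies.
Product B: score 817 ≥ 580; DTI 37.2% > 36%; LTV 76% ≤ 80%; employment 57 ≥ 6 mo → does not qualify.
Product C: score 817 ≥ 700; DTI 37.2% ≤ 38%; LTV 76% ≤ 110% → qualifies.
Qualifying: Product A, Product C. Lowest rate is 7.46% → Product A.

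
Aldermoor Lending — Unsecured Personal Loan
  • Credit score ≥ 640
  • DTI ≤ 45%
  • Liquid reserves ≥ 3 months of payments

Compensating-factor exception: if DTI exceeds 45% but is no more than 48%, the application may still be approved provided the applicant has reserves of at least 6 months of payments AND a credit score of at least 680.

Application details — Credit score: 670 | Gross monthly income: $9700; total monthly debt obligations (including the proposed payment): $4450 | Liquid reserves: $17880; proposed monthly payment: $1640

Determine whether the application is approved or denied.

Denied

Credit score 670 ≥ 640 (meets base)
DTI = 4,450/9,700 = 45.9% > 45% — standard DTI limit exceeded.
Reserves = 17,880/1,640 = 10.9 months ≥ 3
45.9% falls in the override range (45%–48%), so the compensating-factor test applies.
Reserves 10.9 ≥ 6 months; credit score 670 < 680.
Override conditions not both satisfied; exception does not apply.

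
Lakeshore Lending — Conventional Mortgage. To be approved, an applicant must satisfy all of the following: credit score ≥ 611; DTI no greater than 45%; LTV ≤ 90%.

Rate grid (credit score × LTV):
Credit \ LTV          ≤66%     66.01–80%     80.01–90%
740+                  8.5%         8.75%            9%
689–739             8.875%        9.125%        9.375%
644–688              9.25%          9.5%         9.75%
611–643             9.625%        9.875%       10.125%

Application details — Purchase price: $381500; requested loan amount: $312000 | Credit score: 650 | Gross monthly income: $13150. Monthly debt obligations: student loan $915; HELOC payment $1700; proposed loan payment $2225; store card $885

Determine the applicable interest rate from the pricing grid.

9.75%

Credit score 650 ≥ 611; Total monthly debts = (915 + 1,700 + 2,225 + 885) = 5,725. Debt-to-income = 5,725/13,150 = 43.5% — meets 45% limit
LTV: 312,000 ÷ 381,500 = 81.8%, within 90% cap
Credit 650 → row 644–688; LTV 81.8% → column 80.01–90%. Grid cell → 9.75%.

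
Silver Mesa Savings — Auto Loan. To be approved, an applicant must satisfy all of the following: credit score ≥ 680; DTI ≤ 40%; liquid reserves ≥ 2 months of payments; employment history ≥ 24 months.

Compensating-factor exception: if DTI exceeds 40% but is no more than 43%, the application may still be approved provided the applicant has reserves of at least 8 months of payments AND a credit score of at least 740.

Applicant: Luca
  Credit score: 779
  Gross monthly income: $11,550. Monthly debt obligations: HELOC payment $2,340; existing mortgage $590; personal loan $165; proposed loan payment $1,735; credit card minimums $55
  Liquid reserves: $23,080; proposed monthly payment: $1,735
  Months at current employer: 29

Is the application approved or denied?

Credit score 779 ≥ 680 (meets base)
Total debts = (2,340 + 590 + 165 + 1,735 + 55) = 4,885. DTI: 4,885 ÷ 11,550 = 42.3%, over the 40% base limit.
Reserves = 23,080/1,735 = 13.3 months ≥ 2
Employment 29 ≥ 24 months
42.3% falls in the override range (40%–43%), so the compensating-factor test applies.
Reserves 13.3 ≥ 8 months; credit score 779 ≥ 740.
Both override conditions satisfied; DTI exception granted.

Approved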